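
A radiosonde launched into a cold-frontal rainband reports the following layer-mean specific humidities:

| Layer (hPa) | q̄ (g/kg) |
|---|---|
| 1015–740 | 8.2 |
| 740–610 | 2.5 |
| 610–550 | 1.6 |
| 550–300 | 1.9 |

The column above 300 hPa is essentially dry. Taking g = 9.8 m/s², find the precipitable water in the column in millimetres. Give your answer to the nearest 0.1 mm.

Precipitable water is the column-integrated vapour mass per unit area: PW = (1/g) Σ q̄ Δp, with q in kg/kg and Δp in Pa (1 kg/m² of water = 1 mm).
Layer 1015–740 hPa: Δp = 275 hPa = 27500 Pa, q̄ = 0.0082 kg/kg → 0.0082 × 27500 / 9.8 = 23.01 mm
Layer 740–610 hPa: Δp = 130 hPa = 13000 Pa, q̄ = 0.0025 kg/kg → 0.0025 × 13000 / 9.8 = 3.32 mm
Layer 610–550 hPa: Δp = 60 hPa = 6000 Pa, q̄ = 0.0016 kg/kg → 0.0016 × 6000 / 9.8 = 0.98 mm
Layer 550–300 hPa: Δp = 250 hPa = 25000 Pa, q̄ = 0.0019 kg/kg → 0.0019 × 25000 / 9.8 = 4.85 mm
PW = 23.01 + 3.32 + 0.98 + 4.85 = 32.16 ≈ 32.2 mm.

PW ≈ 32.2 mm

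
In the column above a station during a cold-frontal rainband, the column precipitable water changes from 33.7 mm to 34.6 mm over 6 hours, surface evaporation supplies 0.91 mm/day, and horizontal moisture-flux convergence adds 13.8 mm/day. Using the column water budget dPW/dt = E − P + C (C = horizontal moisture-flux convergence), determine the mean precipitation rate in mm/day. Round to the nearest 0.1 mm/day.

P ≈ 11.1 mm/day

dPW/dt = (34.6 − 33.7) mm / (6/24 day) = +3.600 mm/day.
P = E + C − dPW/dt = 0.91 + (13.8) − (+3.600) = 11.1 mm/day.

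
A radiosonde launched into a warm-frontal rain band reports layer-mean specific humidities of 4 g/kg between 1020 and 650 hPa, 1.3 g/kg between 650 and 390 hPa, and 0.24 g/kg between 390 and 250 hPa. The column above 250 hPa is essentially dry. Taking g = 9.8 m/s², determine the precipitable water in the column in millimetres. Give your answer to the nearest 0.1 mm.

Precipitable water is the column-integrated vapour mass per unit area: PW = (1/g) Σ q̄ Δp, with q in kg/kg and Δp in Pa (1 kg/m² of water = 1 mm).
Layer 1020–650 hPa: Δp = 370 hPa = 37000 Pa, q̄ = 0.004 kg/kg → 0.004 × 37000 / 9.8 = 15.10 mm
Layer 650–390 hPa: Δp = 260 hPa = 26000 Pa, q̄ = 0.0013 kg/kg → 0.0013 × 26000 / 9.8 = 3.45 mm
Layer 390–250 hPa: Δp = 140 hPa = 14000 Pa, q̄ = 0.00024 kg/kg → 0.00024 × 14000 / 9.8 = 0.34 mm
PW = 15.10 + 3.45 + 0.34 = 18.89 ≈ 18.9 mm.

PW ≈ 18.9 mm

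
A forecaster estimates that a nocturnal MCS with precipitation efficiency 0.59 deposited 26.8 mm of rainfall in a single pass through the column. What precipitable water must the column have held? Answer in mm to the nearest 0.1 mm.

PW = rainfall / ε = 26.8 / 0.59 = 45.4 mm.

PW ≈ 45.4 mm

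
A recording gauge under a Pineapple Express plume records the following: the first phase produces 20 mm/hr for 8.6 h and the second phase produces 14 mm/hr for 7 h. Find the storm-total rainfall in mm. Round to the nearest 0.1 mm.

Total = Σ Rᵢ Δtᵢ = 20 × 8.6 + 14 × 7
      = 172 + 98 = 270.0 mm.

total ≈ 270.0 mm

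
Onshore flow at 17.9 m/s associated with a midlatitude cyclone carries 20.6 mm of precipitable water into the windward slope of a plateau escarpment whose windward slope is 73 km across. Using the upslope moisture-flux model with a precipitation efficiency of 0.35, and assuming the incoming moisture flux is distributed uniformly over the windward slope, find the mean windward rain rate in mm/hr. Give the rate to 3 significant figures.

Incoming column moisture flux per unit ridge length: F = V × PW = 17.9 × 20.6 = 368.74 mm·m/s.
Spread over the 73 km slope with efficiency ε = 0.35: R = ε·F/W = 0.35 × 368.74 / 73000 m = 1.768e-03 mm/s.
R = 1.768e-03 × 3600 = 6.36 mm/hr.

R ≈ 6.36 mm/hr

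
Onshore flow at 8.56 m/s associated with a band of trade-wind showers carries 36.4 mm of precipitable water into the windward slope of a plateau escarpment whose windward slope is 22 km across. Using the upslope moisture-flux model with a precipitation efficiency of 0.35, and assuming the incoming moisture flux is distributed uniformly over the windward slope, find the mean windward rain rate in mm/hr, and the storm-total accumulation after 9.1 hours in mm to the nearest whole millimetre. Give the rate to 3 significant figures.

R ≈ 17.8 mm/hr; total ≈ 162 mm

Incoming column moisture flux per unit ridge length: F = V × PW = 8.56 × 36.4 = 311.584 mm·m/s.
Spread over the 22 km slope with efficiency ε = 0.35: R = ε·F/W = 0.35 × 311.584 / 22000 m = 4.957e-03 mm/s.
R = 4.957e-03 × 3600 = 17.8 mm/hr.
Over 9.1 h: total = 17.8 × 9.1 = 161.98 ≈ 162 mm.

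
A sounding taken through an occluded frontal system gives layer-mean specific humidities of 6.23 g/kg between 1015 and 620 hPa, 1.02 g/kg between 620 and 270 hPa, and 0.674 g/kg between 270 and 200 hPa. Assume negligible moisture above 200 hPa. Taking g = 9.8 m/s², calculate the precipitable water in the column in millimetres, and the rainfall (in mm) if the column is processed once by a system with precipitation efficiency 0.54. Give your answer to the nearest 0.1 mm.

PW ≈ 29.2 mm; rainfall ≈ 15.8 mm

Precipitable water is the column-integrated vapour mass per unit area: PW = (1/g) Σ q̄ Δp, with q in kg/kg and Δp in Pa (1 kg/m² of water = 1 mm).
Layer 1015–620 hPa: Δp = 395 hPa = 39500 Pa, q̄ = 0.00623 kg/kg → 0.00623 × 39500 / 9.8 = 25.11 mm
Layer 620–270 hPa: Δp = 350 hPa = 35000 Pa, q̄ = 0.00102 kg/kg → 0.00102 × 35000 / 9.8 = 3.64 mm
Layer 270–200 hPa: Δp = 70 hPa = 7000 Pa, q̄ = 0.000674 kg/kg → 0.000674 × 7000 / 9.8 = 0.48 mm
PW = 25.11 + 3.64 + 0.48 = 29.23 ≈ 29.2 mm.
Rainfall = ε × PW = 0.54 × 29.2 = 15.8 mm.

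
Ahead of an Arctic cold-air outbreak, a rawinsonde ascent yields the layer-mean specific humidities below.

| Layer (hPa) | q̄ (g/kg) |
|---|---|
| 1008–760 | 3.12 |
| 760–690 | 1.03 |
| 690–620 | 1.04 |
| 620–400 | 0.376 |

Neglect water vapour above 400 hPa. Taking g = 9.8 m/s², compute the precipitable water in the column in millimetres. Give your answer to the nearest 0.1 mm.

PW ≈ 10.2 mm

Precipitable water is the column-integrated vapour mass per unit area: PW = (1/g) Σ q̄ Δp, with q in kg/kg and Δp in Pa (1 kg/m² of water = 1 mm).
Layer 1008–760 hPa: Δp = 248 hPa = 24800 Pa, q̄ = 0.00312 kg/kg → 0.00312 × 24800 / 9.8 = 7.90 mm
Layer 760–690 hPa: Δp = 70 hPa = 7000 Pa, q̄ = 0.00103 kg/kg → 0.00103 × 7000 / 9.8 = 0.74 mm
Layer 690–620 hPa: Δp = 70 hPa = 7000 Pa, q̄ = 0.00104 kg/kg → 0.00104 × 7000 / 9.8 = 0.74 mm
Layer 620–400 hPa: Δp = 220 hPa = 22000 Pa, q̄ = 0.000376 kg/kg → 0.000376 × 22000 / 9.8 = 0.84 mm
PW = 7.90 + 0.74 + 0.74 + 0.84 = 10.22 ≈ 10.2 mm.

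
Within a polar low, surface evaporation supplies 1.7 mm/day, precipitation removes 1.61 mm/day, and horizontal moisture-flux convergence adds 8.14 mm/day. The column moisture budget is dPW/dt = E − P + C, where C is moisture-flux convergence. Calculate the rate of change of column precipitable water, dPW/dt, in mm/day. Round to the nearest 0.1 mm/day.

dPW/dt ≈ 8.2 mm/day

dPW/dt = E − P + C = 1.7 − 1.61 + (8.14) = 8.2 mm/day.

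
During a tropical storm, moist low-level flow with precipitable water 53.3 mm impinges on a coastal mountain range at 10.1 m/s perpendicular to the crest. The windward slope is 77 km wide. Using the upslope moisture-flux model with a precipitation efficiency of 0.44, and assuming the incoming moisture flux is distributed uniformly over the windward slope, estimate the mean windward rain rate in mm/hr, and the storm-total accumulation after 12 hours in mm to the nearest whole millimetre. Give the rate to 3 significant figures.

Incoming column moisture flux per unit ridge length: F = V × PW = 10.1 × 53.3 = 538.33 mm·m/s.
Spread over the 77 km slope with efficiency ε = 0.44: R = ε·F/W = 0.44 × 538.33 / 77000 m = 3.076e-03 mm/s.
R = 3.076e-03 × 3600 = 11.1 mm/hr.
Over 12 h: total = 11.1 × 12 = 133.2 ≈ 133 mm.

R ≈ 11.1 mm/hr; total ≈ 133 mm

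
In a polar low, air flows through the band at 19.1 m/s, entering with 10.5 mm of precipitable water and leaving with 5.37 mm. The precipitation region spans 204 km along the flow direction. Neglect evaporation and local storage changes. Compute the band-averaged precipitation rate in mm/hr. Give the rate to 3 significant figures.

Column moisture flux per unit crosswind length is F = V × PW.
Inflow: F_in = 19.1 × 10.5 = 200.55 mm·m/s
Outflow: F_out = 19.1 × 5.37 = 102.567 mm·m/s
Steady-state rate R = (F_in − F_out)/L = (200.55 − 102.567) / 204000 m = 4.803e-04 mm/s.
R = 4.803e-04 × 3600 = 1.73 mm/hr.

R ≈ 1.73 mm/hr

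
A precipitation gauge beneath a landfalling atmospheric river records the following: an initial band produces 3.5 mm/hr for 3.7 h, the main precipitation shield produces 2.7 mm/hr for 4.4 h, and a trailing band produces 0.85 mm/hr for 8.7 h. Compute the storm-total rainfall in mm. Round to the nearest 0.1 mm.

Total = Σ Rᵢ Δtᵢ = 3.5 × 3.7 + 2.7 × 4.4 + 0.85 × 8.7
      = 12.95 + 11.88 + 7.395 = 32.2 mm.

total ≈ 32.2 mm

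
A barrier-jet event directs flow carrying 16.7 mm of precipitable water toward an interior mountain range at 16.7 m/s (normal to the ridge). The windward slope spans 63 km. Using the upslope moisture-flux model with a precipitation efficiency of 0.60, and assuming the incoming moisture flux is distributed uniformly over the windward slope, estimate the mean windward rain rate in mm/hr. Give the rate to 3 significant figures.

Incoming column moisture flux per unit ridge length: F = V × PW = 16.7 × 16.7 = 278.89 mm·m/s.
Spread over the 63 km slope with efficiency ε = 0.60: R = ε·F/W = 0.60 × 278.89 / 63000 m = 2.656e-03 mm/s.
R = 2.656e-03 × 3600 = 9.56 mm/hr.

R ≈ 9.56 mm/hr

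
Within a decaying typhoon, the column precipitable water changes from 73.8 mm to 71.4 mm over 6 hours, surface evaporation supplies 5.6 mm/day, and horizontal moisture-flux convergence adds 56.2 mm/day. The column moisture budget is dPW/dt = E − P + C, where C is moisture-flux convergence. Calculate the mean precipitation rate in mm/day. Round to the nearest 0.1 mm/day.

dPW/dt = (71.4 − 73.8) mm / (6/24 day) = -9.600 mm/day.
P = E + C − dPW/dt = 5.6 + (56.2) − (-9.600) = 71.4 mm/day.

P ≈ 71.4 mm/day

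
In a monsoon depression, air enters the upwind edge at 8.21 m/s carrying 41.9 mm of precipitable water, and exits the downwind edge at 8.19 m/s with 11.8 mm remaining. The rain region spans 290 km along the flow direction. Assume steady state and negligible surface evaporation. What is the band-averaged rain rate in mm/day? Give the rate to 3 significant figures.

Column moisture flux per unit crosswind length is F = V × PW.
Inflow: F_in = 8.21 × 41.9 = 343.999 mm·m/s
Outflow: F_out = 8.19 × 11.8 = 96.642 mm·m/s
Steady-state rate R = (F_in − F_out)/L = (343.999 − 96.642) / 290000 m = 8.530e-04 mm/s.
R = 8.530e-04 × 3600 × 24 = 73.7 mm/day.

R ≈ 73.7 mm/day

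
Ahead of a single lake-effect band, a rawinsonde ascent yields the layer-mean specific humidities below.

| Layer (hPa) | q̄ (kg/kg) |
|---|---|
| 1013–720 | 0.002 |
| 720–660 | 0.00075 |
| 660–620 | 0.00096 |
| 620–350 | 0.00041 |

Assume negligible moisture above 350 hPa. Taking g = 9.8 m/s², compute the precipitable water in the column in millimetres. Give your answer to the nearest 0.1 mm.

PW ≈ 8.0 mm

Precipitable water is the column-integrated vapour mass per unit area: PW = (1/g) Σ q̄ Δp, with q in kg/kg and Δp in Pa (1 kg/m² of water = 1 mm).
Layer 1013–720 hPa: Δp = 293 hPa = 29300 Pa, q̄ = 0.002 kg/kg → 0.002 × 29300 / 9.8 = 5.98 mm
Layer 720–660 hPa: Δp = 60 hPa = 6000 Pa, q̄ = 0.00075 kg/kg → 0.00075 × 6000 / 9.8 = 0.46 mm
Layer 660–620 hPa: Δp = 40 hPa = 4000 Pa, q̄ = 0.00096 kg/kg → 0.00096 × 4000 / 9.8 = 0.39 mm
Layer 620–350 hPa: Δp = 270 hPa = 27000 Pa, q̄ = 0.00041 kg/kg → 0.00041 × 27000 / 9.8 = 1.13 mm
PW = 5.98 + 0.46 + 0.39 + 1.13 = 7.96 ≈ 8.0 mm.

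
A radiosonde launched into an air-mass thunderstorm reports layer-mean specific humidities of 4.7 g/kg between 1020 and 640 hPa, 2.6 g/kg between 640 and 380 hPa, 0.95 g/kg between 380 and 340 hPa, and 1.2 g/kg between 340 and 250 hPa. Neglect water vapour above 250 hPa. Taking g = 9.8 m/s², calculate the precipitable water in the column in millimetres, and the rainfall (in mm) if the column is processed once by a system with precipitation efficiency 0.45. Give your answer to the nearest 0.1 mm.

Precipitable water is the column-integrated vapour mass per unit area: PW = (1/g) Σ q̄ Δp, with q in kg/kg and Δp in Pa (1 kg/m² of water = 1 mm).
Layer 1020–640 hPa: Δp = 380 hPa = 38000 Pa, q̄ = 0.0047 kg/kg → 0.0047 × 38000 / 9.8 = 18.22 mm
Layer 640–380 hPa: Δp = 260 hPa = 26000 Pa, q̄ = 0.0026 kg/kg → 0.0026 × 26000 / 9.8 = 6.90 mm
Layer 380–340 hPa: Δp = 40 hPa = 4000 Pa, q̄ = 0.00095 kg/kg → 0.00095 × 4000 / 9.8 = 0.39 mm
Layer 340–250 hPa: Δp = 90 hPa = 9000 Pa, q̄ = 0.0012 kg/kg → 0.0012 × 9000 / 9.8 = 1.10 mm
PW = 18.22 + 6.90 + 0.39 + 1.10 = 26.61 ≈ 26.6 mm.
Rainfall = ε × PW = 0.45 × 26.6 = 12.0 mm.

PW ≈ 26.6 mm; rainfall ≈ 12.0 mm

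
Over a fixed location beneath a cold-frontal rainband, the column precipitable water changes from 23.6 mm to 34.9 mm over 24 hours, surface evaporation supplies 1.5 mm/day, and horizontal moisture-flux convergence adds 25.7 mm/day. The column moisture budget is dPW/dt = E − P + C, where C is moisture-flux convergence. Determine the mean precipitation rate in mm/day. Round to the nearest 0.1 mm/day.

P ≈ 15.9 mm/day

dPW/dt = (34.9 − 23.6) mm / (24/24 day) = +11.300 mm/day.
P = E + C − dPW/dt = 1.5 + (25.7) − (+11.300) = 15.9 mm/day.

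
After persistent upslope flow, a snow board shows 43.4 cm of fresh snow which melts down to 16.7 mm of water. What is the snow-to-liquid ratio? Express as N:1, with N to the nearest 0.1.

Ratio = snow depth / SWE = 434 mm / 16.7 mm = 26.0, i.e. 26.0:1.

ratio ≈ 26.0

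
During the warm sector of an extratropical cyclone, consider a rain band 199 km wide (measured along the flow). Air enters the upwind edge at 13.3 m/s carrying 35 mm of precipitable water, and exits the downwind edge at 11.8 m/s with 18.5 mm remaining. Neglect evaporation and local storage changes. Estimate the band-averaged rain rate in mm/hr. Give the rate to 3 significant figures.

Column moisture flux per unit crosswind length is F = V × PW.
Inflow: F_in = 13.3 × 35 = 465.5 mm·m/s
Outflow: F_out = 11.8 × 18.5 = 218.3 mm·m/s
Steady-state rate R = (F_in − F_out)/L = (465.5 − 218.3) / 199000 m = 1.242e-03 mm/s.
R = 1.242e-03 × 3600 = 4.47 mm/hr.

R ≈ 4.47 mm/hr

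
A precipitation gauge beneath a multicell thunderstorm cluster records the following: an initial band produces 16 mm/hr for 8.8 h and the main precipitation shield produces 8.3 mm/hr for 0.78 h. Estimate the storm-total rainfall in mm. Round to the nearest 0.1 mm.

total ≈ 147.3 mm

Total = Σ Rᵢ Δtᵢ = 16 × 8.8 + 8.3 × 0.78
      = 140.8 + 6.474 = 147.3 mm.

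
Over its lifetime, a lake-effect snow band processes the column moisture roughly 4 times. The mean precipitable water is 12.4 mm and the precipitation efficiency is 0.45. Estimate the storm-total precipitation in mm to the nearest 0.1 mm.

precipitation ≈ 22.3 mm

Each cycle deposits ε × PW = 0.45 × 12.4 = 5.58 mm.
Over 4 cycles: 4 × 5.58 = 22.3 mm.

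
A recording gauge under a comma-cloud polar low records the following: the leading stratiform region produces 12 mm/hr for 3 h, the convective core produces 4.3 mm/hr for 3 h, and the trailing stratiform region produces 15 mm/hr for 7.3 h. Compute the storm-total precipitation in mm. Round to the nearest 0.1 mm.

Total = Σ Rᵢ Δtᵢ = 12 × 3 + 4.3 × 3 + 15 × 7.3
      = 36 + 12.9 + 109.5 = 158.4 mm.

total ≈ 158.4 mm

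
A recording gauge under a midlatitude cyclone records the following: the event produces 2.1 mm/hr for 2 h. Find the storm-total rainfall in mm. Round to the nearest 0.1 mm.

total ≈ 4.2 mm

Total = Σ Rᵢ Δtᵢ = 2.1 × 2
      = 4.2 = 4.2 mm.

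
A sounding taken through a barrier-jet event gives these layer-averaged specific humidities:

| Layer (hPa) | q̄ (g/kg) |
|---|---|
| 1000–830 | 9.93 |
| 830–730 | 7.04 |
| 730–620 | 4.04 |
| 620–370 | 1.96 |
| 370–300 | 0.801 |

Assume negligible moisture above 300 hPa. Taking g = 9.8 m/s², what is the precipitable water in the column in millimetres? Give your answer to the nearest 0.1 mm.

Precipitable water is the column-integrated vapour mass per unit area: PW = (1/g) Σ q̄ Δp, with q in kg/kg and Δp in Pa (1 kg/m² of water = 1 mm).
Layer 1000–830 hPa: Δp = 170 hPa = 17000 Pa, q̄ = 0.00993 kg/kg → 0.00993 × 17000 / 9.8 = 17.23 mm
Layer 830–730 hPa: Δp = 100 hPa = 10000 Pa, q̄ = 0.00704 kg/kg → 0.00704 × 10000 / 9.8 = 7.18 mm
Layer 730–620 hPa: Δp = 110 hPa = 11000 Pa, q̄ = 0.00404 kg/kg → 0.00404 × 11000 / 9.8 = 4.53 mm
Layer 620–370 hPa: Δp = 250 hPa = 25000 Pa, q̄ = 0.00196 kg/kg → 0.00196 × 25000 / 9.8 = 5.00 mm
Layer 370–300 hPa: Δp = 70 hPa = 7000 Pa, q̄ = 0.000801 kg/kg → 0.000801 × 7000 / 9.8 = 0.57 mm
PW = 17.23 + 7.18 + 4.53 + 5.00 + 0.57 = 34.51 ≈ 34.5 mm.

PW ≈ 34.5 mm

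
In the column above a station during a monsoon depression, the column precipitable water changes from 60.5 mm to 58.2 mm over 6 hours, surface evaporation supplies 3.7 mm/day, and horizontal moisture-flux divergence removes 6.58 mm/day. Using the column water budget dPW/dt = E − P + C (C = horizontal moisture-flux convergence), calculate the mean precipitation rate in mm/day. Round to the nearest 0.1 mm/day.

P ≈ 6.3 mm/day

dPW/dt = (58.2 − 60.5) mm / (6/24 day) = -9.200 mm/day.
P = E + C − dPW/dt = 3.7 + (-6.58) − (-9.200) = 6.3 mm/day.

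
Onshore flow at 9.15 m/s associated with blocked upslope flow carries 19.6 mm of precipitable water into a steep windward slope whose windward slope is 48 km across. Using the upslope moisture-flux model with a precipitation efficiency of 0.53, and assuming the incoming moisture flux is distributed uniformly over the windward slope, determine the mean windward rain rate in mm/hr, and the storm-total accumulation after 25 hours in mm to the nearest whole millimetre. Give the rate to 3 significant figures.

Incoming column moisture flux per unit ridge length: F = V × PW = 9.15 × 19.6 = 179.34 mm·m/s.
Spread over the 48 km slope with efficiency ε = 0.53: R = ε·F/W = 0.53 × 179.34 / 48000 m = 1.980e-03 mm/s.
R = 1.980e-03 × 3600 = 7.13 mm/hr.
Over 25 h: total = 7.13 × 25 = 178.25 ≈ 178 mm.

R ≈ 7.13 mm/hr; total ≈ 178 mm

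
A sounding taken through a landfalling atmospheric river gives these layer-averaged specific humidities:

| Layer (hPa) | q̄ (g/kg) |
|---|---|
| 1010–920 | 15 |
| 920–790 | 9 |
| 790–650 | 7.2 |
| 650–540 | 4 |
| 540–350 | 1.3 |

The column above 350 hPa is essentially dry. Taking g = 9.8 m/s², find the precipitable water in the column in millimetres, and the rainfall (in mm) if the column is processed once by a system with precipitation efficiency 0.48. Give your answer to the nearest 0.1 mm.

PW ≈ 43.0 mm; rainfall ≈ 20.6 mm

Precipitable water is the column-integrated vapour mass per unit area: PW = (1/g) Σ q̄ Δp, with q in kg/kg and Δp in Pa (1 kg/m² of water = 1 mm).
Layer 1010–920 hPa: Δp = 90 hPa = 9000 Pa, q̄ = 0.015 kg/kg → 0.015 × 9000 / 9.8 = 13.78 mm
Layer 920–790 hPa: Δp = 130 hPa = 13000 Pa, q̄ = 0.009 kg/kg → 0.009 × 13000 / 9.8 = 11.94 mm
Layer 790–650 hPa: Δp = 140 hPa = 14000 Pa, q̄ = 0.0072 kg/kg → 0.0072 × 14000 / 9.8 = 10.29 mm
Layer 650–540 hPa: Δp = 110 hPa = 11000 Pa, q̄ = 0.004 kg/kg → 0.004 × 11000 / 9.8 = 4.49 mm
Layer 540–350 hPa: Δp = 190 hPa = 19000 Pa, q̄ = 0.0013 kg/kg → 0.0013 × 19000 / 9.8 = 2.52 mm
PW = 13.78 + 11.94 + 10.29 + 4.49 + 2.52 = 43.02 ≈ 43.0 mm.
Rainfall = ε × PW = 0.48 × 43.0 = 20.6 mm.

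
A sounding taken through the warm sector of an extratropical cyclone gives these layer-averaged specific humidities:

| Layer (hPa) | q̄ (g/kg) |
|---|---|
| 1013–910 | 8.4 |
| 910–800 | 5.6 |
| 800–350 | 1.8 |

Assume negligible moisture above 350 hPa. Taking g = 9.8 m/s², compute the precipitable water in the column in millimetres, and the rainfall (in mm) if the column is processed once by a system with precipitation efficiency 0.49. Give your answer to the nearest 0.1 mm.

PW ≈ 23.4 mm; rainfall ≈ 11.5 mm

Precipitable water is the column-integrated vapour mass per unit area: PW = (1/g) Σ q̄ Δp, with q in kg/kg and Δp in Pa (1 kg/m² of water = 1 mm).
Layer 1013–910 hPa: Δp = 103 hPa = 10300 Pa, q̄ = 0.0084 kg/kg → 0.0084 × 10300 / 9.8 = 8.83 mm
Layer 910–800 hPa: Δp = 110 hPa = 11000 Pa, q̄ = 0.0056 kg/kg → 0.0056 × 11000 / 9.8 = 6.29 mm
Layer 800–350 hPa: Δp = 450 hPa = 45000 Pa, q̄ = 0.0018 kg/kg → 0.0018 × 45000 / 9.8 = 8.27 mm
PW = 8.83 + 6.29 + 8.27 = 23.39 ≈ 23.4 mm.
Rainfall = ε × PW = 0.49 × 23.4 = 11.5 mm.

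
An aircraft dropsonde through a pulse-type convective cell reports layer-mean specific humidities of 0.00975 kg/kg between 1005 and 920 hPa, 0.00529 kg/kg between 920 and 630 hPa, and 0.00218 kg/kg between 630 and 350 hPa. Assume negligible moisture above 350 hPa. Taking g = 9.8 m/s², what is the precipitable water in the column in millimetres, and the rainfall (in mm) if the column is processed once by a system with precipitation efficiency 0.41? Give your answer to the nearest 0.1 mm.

Precipitable water is the column-integrated vapour mass per unit area: PW = (1/g) Σ q̄ Δp, with q in kg/kg and Δp in Pa (1 kg/m² of water = 1 mm).
Layer 1005–920 hPa: Δp = 85 hPa = 8500 Pa, q̄ = 0.00975 kg/kg → 0.00975 × 8500 / 9.8 = 8.46 mm
Layer 920–630 hPa: Δp = 290 hPa = 29000 Pa, q̄ = 0.00529 kg/kg → 0.00529 × 29000 / 9.8 = 15.65 mm
Layer 630–350 hPa: Δp = 280 hPa = 28000 Pa, q̄ = 0.00218 kg/kg → 0.00218 × 28000 / 9.8 = 6.23 mm
PW = 8.46 + 15.65 + 6.23 = 30.34 ≈ 30.3 mm.
Rainfall = ε × PW = 0.41 × 30.3 = 12.4 mm.

PW ≈ 30.3 mm; rainfall ≈ 12.4 mm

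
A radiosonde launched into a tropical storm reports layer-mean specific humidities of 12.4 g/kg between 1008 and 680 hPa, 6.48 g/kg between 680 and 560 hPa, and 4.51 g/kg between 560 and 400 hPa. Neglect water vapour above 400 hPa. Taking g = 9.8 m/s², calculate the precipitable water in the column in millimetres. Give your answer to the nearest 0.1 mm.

PW ≈ 56.8 mm

Precipitable water is the column-integrated vapour mass per unit area: PW = (1/g) Σ q̄ Δp, with q in kg/kg and Δp in Pa (1 kg/m² of water = 1 mm).
Layer 1008–680 hPa: Δp = 328 hPa = 32800 Pa, q̄ = 0.0124 kg/kg → 0.0124 × 32800 / 9.8 = 41.50 mm
Layer 680–560 hPa: Δp = 120 hPa = 12000 Pa, q̄ = 0.00648 kg/kg → 0.00648 × 12000 / 9.8 = 7.93 mm
Layer 560–400 hPa: Δp = 160 hPa = 16000 Pa, q̄ = 0.00451 kg/kg → 0.00451 × 16000 / 9.8 = 7.36 mm
PW = 41.50 + 7.93 + 7.36 = 56.79 ≈ 56.8 mm.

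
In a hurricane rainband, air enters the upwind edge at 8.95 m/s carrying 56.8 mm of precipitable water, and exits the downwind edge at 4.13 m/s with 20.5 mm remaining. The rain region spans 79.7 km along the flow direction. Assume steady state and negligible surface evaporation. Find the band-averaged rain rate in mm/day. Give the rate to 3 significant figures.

Column moisture flux per unit crosswind length is F = V × PW.
Inflow: F_in = 8.95 × 56.8 = 508.36 mm·m/s
Outflow: F_out = 4.13 × 20.5 = 84.665 mm·m/s
Steady-state rate R = (F_in − F_out)/L = (508.36 − 84.665) / 79700 m = 5.316e-03 mm/s.
R = 5.316e-03 × 3600 × 24 = 459 mm/day.

R ≈ 459 mm/day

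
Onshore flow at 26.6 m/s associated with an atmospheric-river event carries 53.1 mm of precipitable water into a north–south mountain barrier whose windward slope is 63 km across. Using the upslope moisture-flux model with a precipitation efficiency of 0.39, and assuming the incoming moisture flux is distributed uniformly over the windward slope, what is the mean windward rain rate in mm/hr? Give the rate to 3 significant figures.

R ≈ 31.5 mm/hr

Incoming column moisture flux per unit ridge length: F = V × PW = 26.6 × 53.1 = 1412.46 mm·m/s.
Spread over the 63 km slope with efficiency ε = 0.39: R = ε·F/W = 0.39 × 1412.46 / 63000 m = 8.744e-03 mm/s.
R = 8.744e-03 × 3600 = 31.5 mm/hr.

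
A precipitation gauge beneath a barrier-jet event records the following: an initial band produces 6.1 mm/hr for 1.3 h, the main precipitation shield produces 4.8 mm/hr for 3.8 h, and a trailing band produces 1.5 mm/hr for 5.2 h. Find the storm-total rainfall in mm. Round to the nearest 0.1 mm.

Total = Σ Rᵢ Δtᵢ = 6.1 × 1.3 + 4.8 × 3.8 + 1.5 × 5.2
      = 7.93 + 18.24 + 7.8 = 34.0 mm.

total ≈ 34.0 mm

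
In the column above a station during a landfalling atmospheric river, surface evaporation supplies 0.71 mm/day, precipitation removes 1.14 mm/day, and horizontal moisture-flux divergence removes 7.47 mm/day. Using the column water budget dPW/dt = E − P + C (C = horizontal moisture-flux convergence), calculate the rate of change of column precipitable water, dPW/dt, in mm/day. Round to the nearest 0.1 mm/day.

dPW/dt = E − P + C = 0.71 − 1.14 + (-7.47) = -7.9 mm/day.

dPW/dt ≈ -7.9 mm/day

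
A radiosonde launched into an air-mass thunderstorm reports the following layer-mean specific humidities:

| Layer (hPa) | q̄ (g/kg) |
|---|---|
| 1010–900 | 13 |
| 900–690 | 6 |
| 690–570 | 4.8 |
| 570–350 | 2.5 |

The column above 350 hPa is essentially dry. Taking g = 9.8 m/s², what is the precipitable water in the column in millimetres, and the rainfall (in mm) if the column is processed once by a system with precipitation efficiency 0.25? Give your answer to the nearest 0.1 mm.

PW ≈ 38.9 mm; rainfall ≈ 9.7 mm

Precipitable water is the column-integrated vapour mass per unit area: PW = (1/g) Σ q̄ Δp, with q in kg/kg and Δp in Pa (1 kg/m² of water = 1 mm).
Layer 1010–900 hPa: Δp = 110 hPa = 11000 Pa, q̄ = 0.013 kg/kg → 0.013 × 11000 / 9.8 = 14.59 mm
Layer 900–690 hPa: Δp = 210 hPa = 21000 Pa, q̄ = 0.006 kg/kg → 0.006 × 21000 / 9.8 = 12.86 mm
Layer 690–570 hPa: Δp = 120 hPa = 12000 Pa, q̄ = 0.0048 kg/kg → 0.0048 × 12000 / 9.8 = 5.88 mm
Layer 570–350 hPa: Δp = 220 hPa = 22000 Pa, q̄ = 0.0025 kg/kg → 0.0025 × 22000 / 9.8 = 5.61 mm
PW = 14.59 + 12.86 + 5.88 + 5.61 = 38.94 ≈ 38.9 mm.
Rainfall = ε × PW = 0.25 × 38.9 = 9.7 mm.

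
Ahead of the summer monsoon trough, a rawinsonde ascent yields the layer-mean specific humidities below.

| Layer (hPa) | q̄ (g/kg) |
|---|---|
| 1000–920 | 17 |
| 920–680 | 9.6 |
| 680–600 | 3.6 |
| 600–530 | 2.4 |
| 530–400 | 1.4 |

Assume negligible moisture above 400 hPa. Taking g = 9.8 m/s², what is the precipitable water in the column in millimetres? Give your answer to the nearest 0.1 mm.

Precipitable water is the column-integrated vapour mass per unit area: PW = (1/g) Σ q̄ Δp, with q in kg/kg and Δp in Pa (1 kg/m² of water = 1 mm).
Layer 1000–920 hPa: Δp = 80 hPa = 8000 Pa, q̄ = 0.017 kg/kg → 0.017 × 8000 / 9.8 = 13.88 mm
Layer 920–680 hPa: Δp = 240 hPa = 24000 Pa, q̄ = 0.0096 kg/kg → 0.0096 × 24000 / 9.8 = 23.51 mm
Layer 680–600 hPa: Δp = 80 hPa = 8000 Pa, q̄ = 0.0036 kg/kg → 0.0036 × 8000 / 9.8 = 2.94 mm
Layer 600–530 hPa: Δp = 70 hPa = 7000 Pa, q̄ = 0.0024 kg/kg → 0.0024 × 7000 / 9.8 = 1.71 mm
Layer 530–400 hPa: Δp = 130 hPa = 13000 Pa, q̄ = 0.0014 kg/kg → 0.0014 × 13000 / 9.8 = 1.86 mm
PW = 13.88 + 23.51 + 2.94 + 1.71 + 1.86 = 43.90 ≈ 43.9 mm.

PW ≈ 43.9 mm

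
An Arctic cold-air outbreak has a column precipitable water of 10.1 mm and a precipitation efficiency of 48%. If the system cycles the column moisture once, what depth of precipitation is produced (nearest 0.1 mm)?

precipitation ≈ 4.8 mm

Precipitation = ε × PW = 0.48 × 10.1 = 4.8 mm.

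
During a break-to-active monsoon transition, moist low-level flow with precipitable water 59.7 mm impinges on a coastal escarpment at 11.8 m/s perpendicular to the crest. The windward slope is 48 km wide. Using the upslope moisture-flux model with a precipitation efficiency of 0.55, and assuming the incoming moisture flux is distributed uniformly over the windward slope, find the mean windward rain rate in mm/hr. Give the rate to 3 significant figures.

Incoming column moisture flux per unit ridge length: F = V × PW = 11.8 × 59.7 = 704.46 mm·m/s.
Spread over the 48 km slope with efficiency ε = 0.55: R = ε·F/W = 0.55 × 704.46 / 48000 m = 8.072e-03 mm/s.
R = 8.072e-03 × 3600 = 29.1 mm/hr.

R ≈ 29.1 mm/hr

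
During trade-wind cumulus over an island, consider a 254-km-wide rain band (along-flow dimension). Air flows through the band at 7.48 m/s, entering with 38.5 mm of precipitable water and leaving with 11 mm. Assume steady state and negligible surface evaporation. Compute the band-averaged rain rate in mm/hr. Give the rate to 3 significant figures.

Column moisture flux per unit crosswind length is F = V × PW.
Inflow: F_in = 7.48 × 38.5 = 287.98 mm·m/s
Outflow: F_out = 7.48 × 11 = 82.28 mm·m/s
Steady-state rate R = (F_in − F_out)/L = (287.98 − 82.28) / 254000 m = 8.098e-04 mm/s.
R = 8.098e-04 × 3600 = 2.92 mm/hr.

R ≈ 2.92 mm/hr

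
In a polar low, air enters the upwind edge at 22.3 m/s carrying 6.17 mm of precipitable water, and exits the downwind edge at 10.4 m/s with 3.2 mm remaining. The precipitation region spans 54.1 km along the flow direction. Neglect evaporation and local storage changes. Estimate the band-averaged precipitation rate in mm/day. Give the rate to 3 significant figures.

R ≈ 167 mm/day

Column moisture flux per unit crosswind length is F = V × PW.
Inflow: F_in = 22.3 × 6.17 = 137.591 mm·m/s
Outflow: F_out = 10.4 × 3.2 = 33.28 mm·m/s
Steady-state rate R = (F_in − F_out)/L = (137.591 − 33.28) / 54100 m = 1.928e-03 mm/s.
R = 1.928e-03 × 3600 × 24 = 167 mm/day.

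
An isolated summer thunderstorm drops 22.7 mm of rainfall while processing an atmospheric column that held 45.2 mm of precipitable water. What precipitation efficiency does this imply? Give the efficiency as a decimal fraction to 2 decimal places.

ε = rainfall / PW = 22.7 / 45.2 = 0.50.

ε ≈ 0.50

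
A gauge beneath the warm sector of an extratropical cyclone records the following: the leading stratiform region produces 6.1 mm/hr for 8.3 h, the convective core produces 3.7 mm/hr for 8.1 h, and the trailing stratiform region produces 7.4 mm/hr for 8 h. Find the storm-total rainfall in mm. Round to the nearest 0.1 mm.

total ≈ 139.8 mm

Total = Σ Rᵢ Δtᵢ = 6.1 × 8.3 + 3.7 × 8.1 + 7.4 × 8
      = 50.63 + 29.97 + 59.2 = 139.8 mm.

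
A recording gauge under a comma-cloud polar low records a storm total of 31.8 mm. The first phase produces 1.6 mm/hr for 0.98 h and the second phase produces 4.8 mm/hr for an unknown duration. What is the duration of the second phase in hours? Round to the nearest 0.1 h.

duration ≈ 6.3 h

Known phases: 1.6 × 0.98 = 1.568 mm.
Remaining depth = 31.8 − 1.568 = 30.232 mm.
Duration = 30.232 / 4.8 = 6.3 h.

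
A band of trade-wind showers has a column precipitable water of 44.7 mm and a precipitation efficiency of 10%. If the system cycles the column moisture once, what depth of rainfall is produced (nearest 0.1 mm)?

Rainfall = ε × PW = 0.10 × 44.7 = 4.5 mm.

rainfall ≈ 4.5 mm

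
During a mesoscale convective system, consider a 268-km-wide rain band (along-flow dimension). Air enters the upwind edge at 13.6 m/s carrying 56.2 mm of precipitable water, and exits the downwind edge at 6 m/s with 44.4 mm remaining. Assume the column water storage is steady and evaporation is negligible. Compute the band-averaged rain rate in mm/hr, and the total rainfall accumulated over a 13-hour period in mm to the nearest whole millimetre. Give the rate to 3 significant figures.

R ≈ 6.69 mm/hr; total ≈ 87 mm

Column moisture flux per unit crosswind length is F = V × PW.
Inflow: F_in = 13.6 × 56.2 = 764.32 mm·m/s
Outflow: F_out = 6 × 44.4 = 266.4 mm·m/s
Steady-state rate R = (F_in − F_out)/L = (764.32 − 266.4) / 268000 m = 1.858e-03 mm/s.
R = 1.858e-03 × 3600 = 6.69 mm/hr.
Over 13 h: total = 6.69 × 13 = 86.97 ≈ 87 mm.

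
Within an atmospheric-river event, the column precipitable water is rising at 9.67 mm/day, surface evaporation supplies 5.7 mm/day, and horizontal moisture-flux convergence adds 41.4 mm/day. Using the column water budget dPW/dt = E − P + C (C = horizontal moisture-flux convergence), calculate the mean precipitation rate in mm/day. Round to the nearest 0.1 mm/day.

dPW/dt = +9.67 mm/day.
P = E + C − dPW/dt = 5.7 + (41.4) − (+9.67) = 37.4 mm/day.

P ≈ 37.4 mm/day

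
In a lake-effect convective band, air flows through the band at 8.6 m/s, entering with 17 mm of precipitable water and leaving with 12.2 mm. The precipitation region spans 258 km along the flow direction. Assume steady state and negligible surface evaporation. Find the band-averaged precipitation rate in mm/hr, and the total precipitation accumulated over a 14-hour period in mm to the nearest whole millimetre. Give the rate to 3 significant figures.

R ≈ 0.576 mm/hr; total ≈ 8 mm

Column moisture flux per unit crosswind length is F = V × PW.
Inflow: F_in = 8.6 × 17 = 146.2 mm·m/s
Outflow: F_out = 8.6 × 12.2 = 104.92 mm·m/s
Steady-state rate R = (F_in − F_out)/L = (146.2 − 104.92) / 258000 m = 1.600e-04 mm/s.
R = 1.600e-04 × 3600 = 0.576 mm/hr.
Over 14 h: total = 0.576 × 14 = 8.064 ≈ 8 mm.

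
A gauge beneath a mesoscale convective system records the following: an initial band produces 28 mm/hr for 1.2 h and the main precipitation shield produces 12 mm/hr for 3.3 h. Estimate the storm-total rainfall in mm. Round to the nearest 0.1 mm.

total ≈ 73.2 mm

Total = Σ Rᵢ Δtᵢ = 28 × 1.2 + 12 × 3.3
      = 33.6 + 39.6 = 73.2 mm.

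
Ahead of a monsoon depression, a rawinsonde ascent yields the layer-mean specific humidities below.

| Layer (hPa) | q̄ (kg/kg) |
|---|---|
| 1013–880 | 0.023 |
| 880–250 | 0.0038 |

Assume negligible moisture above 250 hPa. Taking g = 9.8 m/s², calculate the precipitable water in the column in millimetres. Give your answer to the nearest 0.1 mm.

Precipitable water is the column-integrated vapour mass per unit area: PW = (1/g) Σ q̄ Δp, with q in kg/kg and Δp in Pa (1 kg/m² of water = 1 mm).
Layer 1013–880 hPa: Δp = 133 hPa = 13300 Pa, q̄ = 0.023 kg/kg → 0.023 × 13300 / 9.8 = 31.21 mm
Layer 880–250 hPa: Δp = 630 hPa = 63000 Pa, q̄ = 0.0038 kg/kg → 0.0038 × 63000 / 9.8 = 24.43 mm
PW = 31.21 + 24.43 = 55.64 ≈ 55.6 mm.

PW ≈ 55.6 mm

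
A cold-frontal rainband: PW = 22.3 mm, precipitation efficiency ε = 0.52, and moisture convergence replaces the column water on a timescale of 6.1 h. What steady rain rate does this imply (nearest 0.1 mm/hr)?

Each overturning extracts ε × PW = 0.52 × 22.3 = 11.596 mm.
Rate = ε·PW / τ = 11.596 / 6.1 h = 1.9 mm/hr.

R ≈ 1.9 mm/hr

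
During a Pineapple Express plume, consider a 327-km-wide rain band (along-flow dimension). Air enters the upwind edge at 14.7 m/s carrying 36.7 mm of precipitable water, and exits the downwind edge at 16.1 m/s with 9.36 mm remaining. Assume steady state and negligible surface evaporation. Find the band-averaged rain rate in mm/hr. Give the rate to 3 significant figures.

R ≈ 4.28 mm/hr

Column moisture flux per unit crosswind length is F = V × PW.
Inflow: F_in = 14.7 × 36.7 = 539.49 mm·m/s
Outflow: F_out = 16.1 × 9.36 = 150.696 mm·m/s
Steady-state rate R = (F_in − F_out)/L = (539.49 − 150.696) / 327000 m = 1.189e-03 mm/s.
R = 1.189e-03 × 3600 = 4.28 mm/hr.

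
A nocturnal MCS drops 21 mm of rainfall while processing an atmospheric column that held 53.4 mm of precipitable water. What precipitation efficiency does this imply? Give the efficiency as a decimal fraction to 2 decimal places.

ε = rainfall / PW = 21 / 53.4 = 0.39.

ε ≈ 0.39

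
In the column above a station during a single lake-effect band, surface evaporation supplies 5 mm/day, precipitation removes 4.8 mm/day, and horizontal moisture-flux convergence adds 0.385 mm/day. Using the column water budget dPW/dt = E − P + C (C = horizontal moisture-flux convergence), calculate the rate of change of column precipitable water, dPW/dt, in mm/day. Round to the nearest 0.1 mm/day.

dPW/dt ≈ 0.6 mm/day

dPW/dt = E − P + C = 5 − 4.8 + (0.385) = 0.6 mm/day.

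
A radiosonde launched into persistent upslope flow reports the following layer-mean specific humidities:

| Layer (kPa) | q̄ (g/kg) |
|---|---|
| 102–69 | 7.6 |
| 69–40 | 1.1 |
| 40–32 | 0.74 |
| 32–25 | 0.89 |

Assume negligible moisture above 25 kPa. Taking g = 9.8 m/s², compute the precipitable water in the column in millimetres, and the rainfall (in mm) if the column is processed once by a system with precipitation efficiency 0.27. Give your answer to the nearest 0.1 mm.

Precipitable water is the column-integrated vapour mass per unit area: PW = (1/g) Σ q̄ Δp, with q in kg/kg and Δp in Pa (1 kg/m² of water = 1 mm).
Layer 102–69 kPa: Δp = 330 hPa = 33000 Pa, q̄ = 0.0076 kg/kg → 0.0076 × 33000 / 9.8 = 25.59 mm
Layer 69–40 kPa: Δp = 290 hPa = 29000 Pa, q̄ = 0.0011 kg/kg → 0.0011 × 29000 / 9.8 = 3.26 mm
Layer 40–32 kPa: Δp = 80 hPa = 8000 Pa, q̄ = 0.00074 kg/kg → 0.00074 × 8000 / 9.8 = 0.60 mm
Layer 32–25 kPa: Δp = 70 hPa = 7000 Pa, q̄ = 0.00089 kg/kg → 0.00089 × 7000 / 9.8 = 0.64 mm
PW = 25.59 + 3.26 + 0.60 + 0.64 = 30.09 ≈ 30.1 mm.
Rainfall = ε × PW = 0.27 × 30.1 = 8.1 mm.

PW ≈ 30.1 mm; rainfall ≈ 8.1 mm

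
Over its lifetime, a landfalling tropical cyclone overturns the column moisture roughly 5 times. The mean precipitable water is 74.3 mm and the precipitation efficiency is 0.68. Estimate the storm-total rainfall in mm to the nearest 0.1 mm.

Each cycle deposits ε × PW = 0.68 × 74.3 = 50.524 mm.
Over 5 cycles: 5 × 50.524 = 252.6 mm.

rainfall ≈ 252.6 mm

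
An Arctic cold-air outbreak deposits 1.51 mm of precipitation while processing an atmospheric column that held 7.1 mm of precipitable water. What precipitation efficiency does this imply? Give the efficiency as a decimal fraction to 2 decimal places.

ε ≈ 0.21

ε = precipitation / PW = 1.51 / 7.1 = 0.21.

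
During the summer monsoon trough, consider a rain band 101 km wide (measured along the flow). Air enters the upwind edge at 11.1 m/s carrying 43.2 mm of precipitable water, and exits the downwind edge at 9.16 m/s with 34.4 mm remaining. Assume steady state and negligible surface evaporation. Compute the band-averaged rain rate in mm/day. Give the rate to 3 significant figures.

R ≈ 141 mm/day

Column moisture flux per unit crosswind length is F = V × PW.
Inflow: F_in = 11.1 × 43.2 = 479.52 mm·m/s
Outflow: F_out = 9.16 × 34.4 = 315.104 mm·m/s
Steady-state rate R = (F_in − F_out)/L = (479.52 − 315.104) / 101000 m = 1.628e-03 mm/s.
R = 1.628e-03 × 3600 × 24 = 141 mm/day.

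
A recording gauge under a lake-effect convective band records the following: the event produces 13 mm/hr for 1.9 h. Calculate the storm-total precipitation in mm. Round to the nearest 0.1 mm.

total ≈ 24.7 mm

Total = Σ Rᵢ Δtᵢ = 13 × 1.9
      = 24.7 = 24.7 mm.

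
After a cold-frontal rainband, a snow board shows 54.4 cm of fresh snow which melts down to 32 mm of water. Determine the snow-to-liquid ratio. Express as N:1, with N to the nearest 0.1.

ratio ≈ 17.0

Ratio = snow depth / SWE = 544 mm / 32 mm = 17.0, i.e. 17.0:1.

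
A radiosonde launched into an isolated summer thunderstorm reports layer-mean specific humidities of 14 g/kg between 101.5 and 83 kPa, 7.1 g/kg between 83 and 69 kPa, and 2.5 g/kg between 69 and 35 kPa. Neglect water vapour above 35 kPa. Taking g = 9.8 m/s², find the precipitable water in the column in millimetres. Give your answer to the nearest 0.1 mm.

Precipitable water is the column-integrated vapour mass per unit area: PW = (1/g) Σ q̄ Δp, with q in kg/kg and Δp in Pa (1 kg/m² of water = 1 mm).
Layer 101.5–83 kPa: Δp = 185 hPa = 18500 Pa, q̄ = 0.014 kg/kg → 0.014 × 18500 / 9.8 = 26.43 mm
Layer 83–69 kPa: Δp = 140 hPa = 14000 Pa, q̄ = 0.0071 kg/kg → 0.0071 × 14000 / 9.8 = 10.14 mm
Layer 69–35 kPa: Δp = 340 hPa = 34000 Pa, q̄ = 0.0025 kg/kg → 0.0025 × 34000 / 9.8 = 8.67 mm
PW = 26.43 + 10.14 + 8.67 = 45.24 ≈ 45.2 mm.

PW ≈ 45.2 mm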